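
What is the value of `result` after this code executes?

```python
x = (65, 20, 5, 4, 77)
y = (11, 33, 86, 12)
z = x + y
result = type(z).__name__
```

x is tuple; y is tuple; z is tuple; result = 'tuple'

'tuple'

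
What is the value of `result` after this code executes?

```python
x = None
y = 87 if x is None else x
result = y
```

x = None; y = 87; result = 87

87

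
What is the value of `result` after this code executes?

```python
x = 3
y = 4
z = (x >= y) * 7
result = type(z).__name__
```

x is int; y is int; z is int; result = 'int'

'int'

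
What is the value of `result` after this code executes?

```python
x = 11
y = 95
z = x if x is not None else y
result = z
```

x = 11; y = 95; z = 11; result = 11

11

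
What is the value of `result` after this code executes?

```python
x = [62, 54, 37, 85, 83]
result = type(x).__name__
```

x is list; result = 'list'

'list'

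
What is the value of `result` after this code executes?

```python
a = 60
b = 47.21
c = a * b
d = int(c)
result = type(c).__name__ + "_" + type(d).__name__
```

a is int; b is float; c is float; d is int; result = 'float_int'

'float_int'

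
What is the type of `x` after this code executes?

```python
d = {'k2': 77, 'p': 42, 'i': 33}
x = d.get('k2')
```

dict.get() returns value type when found

int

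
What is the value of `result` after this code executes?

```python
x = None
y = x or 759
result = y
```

x = None; y = 759; result = 759

759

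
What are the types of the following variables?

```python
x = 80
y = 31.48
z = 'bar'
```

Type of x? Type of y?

x is assigned a bare integer (no decimal point), so it is an int; y is assigned a number with a decimal point, so it is a float

int, float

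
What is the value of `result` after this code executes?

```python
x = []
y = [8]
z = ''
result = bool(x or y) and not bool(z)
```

x = []; y = [8]; z = ''; result = True

True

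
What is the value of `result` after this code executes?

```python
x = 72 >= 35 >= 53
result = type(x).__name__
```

x is bool; result = 'bool'

'bool'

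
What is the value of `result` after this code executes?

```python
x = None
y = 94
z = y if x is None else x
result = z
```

x = None; y = 94; z = 94; result = 94

94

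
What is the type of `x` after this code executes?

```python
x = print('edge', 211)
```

print() returns None

NoneType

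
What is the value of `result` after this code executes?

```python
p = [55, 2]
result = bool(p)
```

p = [55, 2]; result = True

True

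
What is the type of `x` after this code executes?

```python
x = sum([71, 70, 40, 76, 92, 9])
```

sum() of ints returns int

int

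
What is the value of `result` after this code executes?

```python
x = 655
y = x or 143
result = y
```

x = 655; y = 655; result = 655

655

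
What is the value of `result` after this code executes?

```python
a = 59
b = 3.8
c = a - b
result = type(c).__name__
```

a is int; b is float; c is float; result = 'float'

'float'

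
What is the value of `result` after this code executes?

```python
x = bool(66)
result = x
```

x = True; result = True

True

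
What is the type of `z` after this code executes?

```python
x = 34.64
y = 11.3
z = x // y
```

float // float = float

float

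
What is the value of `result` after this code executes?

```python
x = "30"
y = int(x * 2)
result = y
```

x = '30'; y = 3030; result = 3030

3030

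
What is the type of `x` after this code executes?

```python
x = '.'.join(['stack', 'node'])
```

str.join() returns str

str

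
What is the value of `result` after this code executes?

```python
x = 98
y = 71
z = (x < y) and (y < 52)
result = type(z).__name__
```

x is int; y is int; z is bool; result = 'bool'

'bool'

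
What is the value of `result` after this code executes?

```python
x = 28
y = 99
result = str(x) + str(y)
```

x = 28; y = 99; result = '2899'

'2899'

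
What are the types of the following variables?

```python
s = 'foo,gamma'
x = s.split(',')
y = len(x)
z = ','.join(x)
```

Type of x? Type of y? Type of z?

str.split() returns list; len() returns int; str.join() returns str

list, int, str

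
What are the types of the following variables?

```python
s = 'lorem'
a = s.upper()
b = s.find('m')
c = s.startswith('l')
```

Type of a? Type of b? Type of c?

upper() returns str; find() returns int; startswith() returns bool

str, int, bool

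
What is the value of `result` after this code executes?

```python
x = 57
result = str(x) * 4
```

x = 57; result = '57575757'

'57575757'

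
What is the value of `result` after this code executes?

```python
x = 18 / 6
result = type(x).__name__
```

x is float; result = 'float'

'float'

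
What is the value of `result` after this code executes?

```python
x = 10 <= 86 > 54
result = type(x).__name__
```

x is bool; result = 'bool'

'bool'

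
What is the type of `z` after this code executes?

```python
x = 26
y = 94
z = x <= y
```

Comparison returns bool

bool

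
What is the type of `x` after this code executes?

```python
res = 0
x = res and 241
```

'and' returns first falsy value (0 is int)

int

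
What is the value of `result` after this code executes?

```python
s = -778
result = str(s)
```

s = -778; result = '-778'

'-778'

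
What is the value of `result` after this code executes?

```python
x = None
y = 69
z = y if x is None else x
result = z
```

x = None; y = 69; z = 69; result = 69

69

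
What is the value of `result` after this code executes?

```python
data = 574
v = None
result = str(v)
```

data = 574; v = None; result = 'None'

'None'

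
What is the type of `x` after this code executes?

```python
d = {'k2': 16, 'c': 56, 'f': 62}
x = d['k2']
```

Accessing dict[str, int] with str key returns int

int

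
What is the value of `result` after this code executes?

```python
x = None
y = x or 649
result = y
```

x = None; y = 649; result = 649

649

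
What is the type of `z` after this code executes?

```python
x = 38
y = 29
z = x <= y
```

Comparison returns bool

bool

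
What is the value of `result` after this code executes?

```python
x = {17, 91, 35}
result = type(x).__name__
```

x is set; result = 'set'

'set'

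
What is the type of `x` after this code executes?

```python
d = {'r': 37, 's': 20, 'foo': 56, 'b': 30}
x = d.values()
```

.values() returns dict_values view

dict_values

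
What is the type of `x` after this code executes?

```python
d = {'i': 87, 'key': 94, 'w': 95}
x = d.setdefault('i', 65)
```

dict.setdefault() returns the (existing or default) value

int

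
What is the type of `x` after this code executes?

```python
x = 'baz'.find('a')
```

str.find() returns int index

int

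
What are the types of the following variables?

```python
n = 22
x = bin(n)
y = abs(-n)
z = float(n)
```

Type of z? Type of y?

float() returns float; abs() of int returns int

float, int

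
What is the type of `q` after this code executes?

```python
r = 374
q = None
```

None has type NoneType

NoneType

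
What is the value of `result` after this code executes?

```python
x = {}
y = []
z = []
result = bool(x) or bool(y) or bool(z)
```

x = {}; y = []; z = []; result = False

False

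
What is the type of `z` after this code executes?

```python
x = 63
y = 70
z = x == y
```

Equality comparison returns bool

bool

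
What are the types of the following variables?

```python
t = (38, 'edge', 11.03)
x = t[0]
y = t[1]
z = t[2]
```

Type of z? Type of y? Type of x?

tuple[2] is float; tuple[1] is str; tuple[0] is int

float, str, int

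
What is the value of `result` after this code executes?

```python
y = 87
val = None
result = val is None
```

y = 87; val = None; result = True

True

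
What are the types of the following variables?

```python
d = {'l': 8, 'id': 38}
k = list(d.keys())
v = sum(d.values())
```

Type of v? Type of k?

sum of ints is int; list() converts to list

int, list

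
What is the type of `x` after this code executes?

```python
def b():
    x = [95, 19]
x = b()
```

Function without return returns None

NoneType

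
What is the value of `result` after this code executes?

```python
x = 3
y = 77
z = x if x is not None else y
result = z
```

x = 3; y = 77; z = 3; result = 3

3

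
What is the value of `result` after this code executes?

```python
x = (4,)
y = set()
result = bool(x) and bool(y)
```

x = (4,); y = set(); result = False

False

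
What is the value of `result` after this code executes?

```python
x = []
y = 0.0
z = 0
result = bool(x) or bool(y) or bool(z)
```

x = []; y = 0.0; z = 0; result = False

False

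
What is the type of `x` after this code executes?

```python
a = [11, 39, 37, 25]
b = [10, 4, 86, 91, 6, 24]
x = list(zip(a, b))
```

list(zip()) returns a list of tuples

list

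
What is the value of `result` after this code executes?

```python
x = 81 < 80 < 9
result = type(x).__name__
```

x is bool; result = 'bool'

'bool'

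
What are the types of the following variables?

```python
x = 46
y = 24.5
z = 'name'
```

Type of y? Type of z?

y is assigned a number with a decimal point, so it is a float; z is assigned a quoted string literal, so it is a str

float, str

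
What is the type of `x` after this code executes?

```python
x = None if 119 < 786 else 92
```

119 < 786 is True, so the if branch is taken

NoneType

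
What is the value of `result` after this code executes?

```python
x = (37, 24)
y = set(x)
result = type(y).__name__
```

x is tuple; y is set; result = 'set'

'set'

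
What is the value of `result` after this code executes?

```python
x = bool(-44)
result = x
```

x = True; result = True

True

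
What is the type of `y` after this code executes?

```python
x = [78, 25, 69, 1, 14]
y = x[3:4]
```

Slicing a list returns a list

list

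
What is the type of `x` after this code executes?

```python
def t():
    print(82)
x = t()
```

Function without return returns None

NoneType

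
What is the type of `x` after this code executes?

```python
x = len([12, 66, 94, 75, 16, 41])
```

len() always returns int

int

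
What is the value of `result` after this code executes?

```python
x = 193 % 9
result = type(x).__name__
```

x is int; result = 'int'

'int'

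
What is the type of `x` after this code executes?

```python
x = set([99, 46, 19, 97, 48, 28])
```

set() constructor returns set

set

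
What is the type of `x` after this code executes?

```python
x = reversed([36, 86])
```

reversed() on a list returns list_reverseiterator

list_reverseiterator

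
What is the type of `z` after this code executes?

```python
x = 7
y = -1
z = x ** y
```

int ** negative = float

float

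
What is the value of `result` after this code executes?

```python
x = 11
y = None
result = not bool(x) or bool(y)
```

x = 11; y = None; result = False

False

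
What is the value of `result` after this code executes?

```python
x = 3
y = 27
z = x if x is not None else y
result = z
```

x = 3; y = 27; z = 3; result = 3

3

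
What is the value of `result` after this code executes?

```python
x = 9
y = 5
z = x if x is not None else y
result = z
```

x = 9; y = 5; z = 9; result = 9

9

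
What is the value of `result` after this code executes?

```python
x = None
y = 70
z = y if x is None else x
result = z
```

x = None; y = 70; z = 70; result = 70

70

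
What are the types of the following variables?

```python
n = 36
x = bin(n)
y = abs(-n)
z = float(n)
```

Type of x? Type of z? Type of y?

bin() returns str; float() returns float; abs() of int returns int

str, float, int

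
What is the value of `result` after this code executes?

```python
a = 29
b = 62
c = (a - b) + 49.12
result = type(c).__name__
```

a is int; b is int; c is float; result = 'float'

'float'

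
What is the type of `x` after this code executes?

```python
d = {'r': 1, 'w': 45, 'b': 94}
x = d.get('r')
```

dict.get() returns value type when found

int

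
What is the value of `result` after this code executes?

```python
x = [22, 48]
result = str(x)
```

x = [22, 48]; result = '[22, 48]'

'[22, 48]'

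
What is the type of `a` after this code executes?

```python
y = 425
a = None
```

None has type NoneType

NoneType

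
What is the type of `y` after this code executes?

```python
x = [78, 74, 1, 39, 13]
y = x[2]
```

Indexing list[int] returns int

int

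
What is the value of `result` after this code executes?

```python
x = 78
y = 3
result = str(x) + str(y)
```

x = 78; y = 3; result = '783'

'783'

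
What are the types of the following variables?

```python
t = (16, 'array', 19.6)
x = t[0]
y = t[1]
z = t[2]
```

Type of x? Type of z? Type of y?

tuple[0] is int; tuple[2] is float; tuple[1] is str

int, float, str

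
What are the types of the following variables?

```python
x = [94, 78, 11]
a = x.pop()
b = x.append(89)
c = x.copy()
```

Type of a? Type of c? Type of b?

pop() returns element; copy() returns list; append() returns None

int, list, NoneType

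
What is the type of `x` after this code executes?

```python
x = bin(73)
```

bin() returns str representation

str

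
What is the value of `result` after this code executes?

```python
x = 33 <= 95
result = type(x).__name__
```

x is bool; result = 'bool'

'bool'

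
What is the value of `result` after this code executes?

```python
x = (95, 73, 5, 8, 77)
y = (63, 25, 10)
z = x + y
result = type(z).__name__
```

x is tuple; y is tuple; z is tuple; result = 'tuple'

'tuple'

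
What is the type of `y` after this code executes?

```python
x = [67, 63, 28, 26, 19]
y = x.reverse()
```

list.reverse() returns None

NoneType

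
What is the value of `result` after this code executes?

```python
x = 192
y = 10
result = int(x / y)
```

x = 192; y = 10; result = 19

19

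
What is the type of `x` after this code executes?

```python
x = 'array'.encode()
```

str.encode() returns bytes

bytes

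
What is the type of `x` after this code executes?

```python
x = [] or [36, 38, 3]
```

'or' returns first truthy value (list)

list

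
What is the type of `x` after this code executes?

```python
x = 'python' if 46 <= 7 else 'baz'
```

Both branches of conditional are str

str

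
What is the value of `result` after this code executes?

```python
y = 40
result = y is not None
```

y = 40; result = True

True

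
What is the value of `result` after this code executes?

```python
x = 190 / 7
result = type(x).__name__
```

x is float; result = 'float'

'float'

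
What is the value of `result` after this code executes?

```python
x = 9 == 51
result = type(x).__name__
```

x is bool; result = 'bool'

'bool'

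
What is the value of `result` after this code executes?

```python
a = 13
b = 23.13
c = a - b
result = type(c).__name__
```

a is int; b is float; c is float; result = 'float'

'float'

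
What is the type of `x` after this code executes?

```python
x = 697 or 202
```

'or' returns first truthy value (int)

int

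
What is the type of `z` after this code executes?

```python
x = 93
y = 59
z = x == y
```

Equality comparison returns bool

bool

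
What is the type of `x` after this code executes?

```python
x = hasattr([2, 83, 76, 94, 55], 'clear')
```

hasattr() returns bool

bool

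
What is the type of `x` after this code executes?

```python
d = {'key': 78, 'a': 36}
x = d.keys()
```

.keys() returns dict_keys view

dict_keys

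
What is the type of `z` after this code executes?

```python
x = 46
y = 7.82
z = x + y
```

int + float = float

float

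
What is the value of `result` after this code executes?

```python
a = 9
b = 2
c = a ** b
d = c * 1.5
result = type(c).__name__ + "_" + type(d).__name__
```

a is int; b is int; c is int; d is float; result = 'int_float'

'int_float'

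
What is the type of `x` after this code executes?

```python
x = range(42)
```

range() returns a range object

range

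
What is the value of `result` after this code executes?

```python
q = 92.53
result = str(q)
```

q = 92.53; result = '92.53'

'92.53'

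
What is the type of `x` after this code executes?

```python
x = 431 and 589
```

'and' with truthy values returns last operand (int)

int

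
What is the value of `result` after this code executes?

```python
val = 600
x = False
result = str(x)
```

val = 600; x = False; result = 'False'

'False'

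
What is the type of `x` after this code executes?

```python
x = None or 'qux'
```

'or' with None returns the other truthy value (str)

str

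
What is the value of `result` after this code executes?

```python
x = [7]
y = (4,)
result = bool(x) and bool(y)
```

x = [7]; y = (4,); result = True

True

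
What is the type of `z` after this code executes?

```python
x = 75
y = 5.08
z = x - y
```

int - float = float

float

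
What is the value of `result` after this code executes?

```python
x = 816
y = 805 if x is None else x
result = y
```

x = 816; y = 816; result = 816

816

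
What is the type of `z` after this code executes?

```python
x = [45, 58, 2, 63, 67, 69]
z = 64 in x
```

'in' operator returns bool

bool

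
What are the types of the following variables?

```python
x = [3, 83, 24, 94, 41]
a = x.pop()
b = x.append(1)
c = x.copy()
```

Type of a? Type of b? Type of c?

pop() returns element; append() returns None; copy() returns list

int, NoneType, list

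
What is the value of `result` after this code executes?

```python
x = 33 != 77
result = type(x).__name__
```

x is bool; result = 'bool'

'bool'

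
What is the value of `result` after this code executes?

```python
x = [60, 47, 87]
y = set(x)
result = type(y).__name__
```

x is list; y is set; result = 'set'

'set'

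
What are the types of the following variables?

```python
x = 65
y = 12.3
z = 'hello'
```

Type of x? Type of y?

x is assigned a bare integer (no decimal point), so it is an int; y is assigned a number with a decimal point, so it is a float

int, float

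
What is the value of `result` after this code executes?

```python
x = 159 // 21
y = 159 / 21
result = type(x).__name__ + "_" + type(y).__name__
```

x is int; y is float; result = 'int_float'

'int_float'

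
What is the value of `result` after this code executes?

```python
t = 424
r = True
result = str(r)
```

t = 424; r = True; result = 'True'

'True'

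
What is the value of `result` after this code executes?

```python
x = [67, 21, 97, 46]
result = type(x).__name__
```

x is list; result = 'list'

'list'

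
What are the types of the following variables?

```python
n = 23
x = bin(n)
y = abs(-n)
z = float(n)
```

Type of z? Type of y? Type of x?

float() returns float; abs() of int returns int; bin() returns str

float, int, str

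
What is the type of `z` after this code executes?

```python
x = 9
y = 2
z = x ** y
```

positive int ** positive int = int

int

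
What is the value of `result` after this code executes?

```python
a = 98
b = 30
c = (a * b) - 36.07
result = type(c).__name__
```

a is int; b is int; c is float; result = 'float'

'float'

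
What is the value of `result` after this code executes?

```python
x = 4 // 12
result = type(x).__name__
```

x is int; result = 'int'

'int'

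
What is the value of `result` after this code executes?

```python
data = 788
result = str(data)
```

data = 788; result = '788'

'788'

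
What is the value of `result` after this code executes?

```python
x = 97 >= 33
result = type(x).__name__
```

x is bool; result = 'bool'

'bool'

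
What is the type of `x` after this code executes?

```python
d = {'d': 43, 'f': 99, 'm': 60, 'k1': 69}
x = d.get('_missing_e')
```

dict.get() returns None when key not found

NoneType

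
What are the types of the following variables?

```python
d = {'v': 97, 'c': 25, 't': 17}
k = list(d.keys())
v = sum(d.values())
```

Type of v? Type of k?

sum of ints is int; list() converts to list

int, list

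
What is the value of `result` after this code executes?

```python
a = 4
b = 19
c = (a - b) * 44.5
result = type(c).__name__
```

a is int; b is int; c is float; result = 'float'

'float'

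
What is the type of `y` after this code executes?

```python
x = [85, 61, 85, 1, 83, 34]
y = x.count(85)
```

list.count() returns int

int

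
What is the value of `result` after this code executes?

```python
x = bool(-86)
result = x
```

x = True; result = True

True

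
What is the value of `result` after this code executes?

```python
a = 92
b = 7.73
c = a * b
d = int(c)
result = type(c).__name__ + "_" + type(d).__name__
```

a is int; b is float; c is float; d is int; result = 'float_int'

'float_int'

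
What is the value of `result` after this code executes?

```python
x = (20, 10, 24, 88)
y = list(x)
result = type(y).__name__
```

x is tuple; y is list; result = 'list'

'list'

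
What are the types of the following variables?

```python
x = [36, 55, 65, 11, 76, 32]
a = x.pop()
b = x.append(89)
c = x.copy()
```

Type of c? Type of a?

copy() returns list; pop() returns element

list, int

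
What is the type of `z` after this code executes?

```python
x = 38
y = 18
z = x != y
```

Comparison returns bool

bool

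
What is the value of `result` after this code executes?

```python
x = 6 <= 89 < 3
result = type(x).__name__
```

x is bool; result = 'bool'

'bool'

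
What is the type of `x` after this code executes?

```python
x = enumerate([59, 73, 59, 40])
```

enumerate() returns an enumerate object

enumerate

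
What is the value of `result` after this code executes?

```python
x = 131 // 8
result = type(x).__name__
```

x is int; result = 'int'

'int'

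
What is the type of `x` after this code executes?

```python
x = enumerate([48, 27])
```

enumerate() returns an enumerate object

enumerate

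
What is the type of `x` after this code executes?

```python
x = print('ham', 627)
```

print() returns None

NoneType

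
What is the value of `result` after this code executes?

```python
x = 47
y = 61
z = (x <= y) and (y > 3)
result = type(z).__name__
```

x is int; y is int; z is bool; result = 'bool'

'bool'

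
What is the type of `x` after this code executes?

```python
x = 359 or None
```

'or' returns first truthy value

int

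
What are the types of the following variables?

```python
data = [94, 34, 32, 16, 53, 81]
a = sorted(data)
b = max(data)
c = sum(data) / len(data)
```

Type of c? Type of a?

int / int = float; sorted() returns list

float, list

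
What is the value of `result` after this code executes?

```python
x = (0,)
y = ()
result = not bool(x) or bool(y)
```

x = (0,); y = (); result = False

False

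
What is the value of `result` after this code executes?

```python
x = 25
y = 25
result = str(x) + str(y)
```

x = 25; y = 25; result = '2525'

'2525'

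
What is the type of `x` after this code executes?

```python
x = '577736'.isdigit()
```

str.isdigit() returns bool

bool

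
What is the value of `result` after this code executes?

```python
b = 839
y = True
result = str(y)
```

b = 839; y = True; result = 'True'

'True'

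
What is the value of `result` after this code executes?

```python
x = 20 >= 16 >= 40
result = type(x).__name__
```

x is bool; result = 'bool'

'bool'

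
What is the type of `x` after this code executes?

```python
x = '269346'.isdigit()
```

str.isdigit() returns bool

bool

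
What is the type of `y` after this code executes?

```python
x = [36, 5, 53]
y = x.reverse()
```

list.reverse() returns None

NoneType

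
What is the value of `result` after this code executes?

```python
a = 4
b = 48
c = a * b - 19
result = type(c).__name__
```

a is int; b is int; c is int; result = 'int'

'int'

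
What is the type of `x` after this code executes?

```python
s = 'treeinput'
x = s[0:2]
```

Slicing a str returns str

str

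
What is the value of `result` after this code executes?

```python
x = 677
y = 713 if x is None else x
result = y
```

x = 677; y = 677; result = 677

677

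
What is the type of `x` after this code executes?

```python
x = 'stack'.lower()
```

str.lower() returns str

str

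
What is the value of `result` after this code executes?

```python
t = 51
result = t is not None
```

t = 51; result = True

True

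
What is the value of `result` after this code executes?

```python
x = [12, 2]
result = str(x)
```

x = [12, 2]; result = '[12, 2]'

'[12, 2]'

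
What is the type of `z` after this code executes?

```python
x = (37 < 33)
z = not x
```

'not' returns bool

bool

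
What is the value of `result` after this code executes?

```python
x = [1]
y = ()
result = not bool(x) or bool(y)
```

x = [1]; y = (); result = False

False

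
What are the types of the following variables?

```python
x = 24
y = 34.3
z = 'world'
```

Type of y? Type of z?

y is assigned a number with a decimal point, so it is a float; z is assigned a quoted string literal, so it is a str

float, str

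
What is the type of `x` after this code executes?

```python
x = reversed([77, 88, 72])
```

reversed() on a list returns list_reverseiterator

list_reverseiterator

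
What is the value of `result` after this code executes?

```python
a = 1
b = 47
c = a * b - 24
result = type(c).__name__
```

a is int; b is int; c is int; result = 'int'

'int'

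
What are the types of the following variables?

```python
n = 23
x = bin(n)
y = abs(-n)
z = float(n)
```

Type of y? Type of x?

abs() of int returns int; bin() returns str

int, str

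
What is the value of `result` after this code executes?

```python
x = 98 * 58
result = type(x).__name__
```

x is int; result = 'int'

'int'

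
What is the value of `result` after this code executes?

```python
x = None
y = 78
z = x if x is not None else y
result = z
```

x = None; y = 78; z = 78; result = 78

78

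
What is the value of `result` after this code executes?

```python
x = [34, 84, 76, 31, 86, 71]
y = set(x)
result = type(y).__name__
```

x is list; y is set; result = 'set'

'set'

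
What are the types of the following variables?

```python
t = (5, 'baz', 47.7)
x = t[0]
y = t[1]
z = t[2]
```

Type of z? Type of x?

tuple[2] is float; tuple[0] is int

float, int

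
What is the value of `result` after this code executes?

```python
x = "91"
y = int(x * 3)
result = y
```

x = '91'; y = 919191; result = 919191

919191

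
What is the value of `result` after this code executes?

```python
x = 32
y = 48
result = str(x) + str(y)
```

x = 32; y = 48; result = '3248'

'3248'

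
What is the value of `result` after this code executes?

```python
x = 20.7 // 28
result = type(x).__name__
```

x is float; result = 'float'

'float'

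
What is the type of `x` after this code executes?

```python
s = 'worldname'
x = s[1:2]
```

Slicing a str returns str

str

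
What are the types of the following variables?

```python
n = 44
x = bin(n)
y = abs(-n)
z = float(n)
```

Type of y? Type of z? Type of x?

abs() of int returns int; float() returns float; bin() returns str

int, float, str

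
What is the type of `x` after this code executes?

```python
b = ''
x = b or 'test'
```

'or' returns first truthy value (str)

str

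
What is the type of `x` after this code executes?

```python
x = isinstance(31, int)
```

isinstance() returns bool

bool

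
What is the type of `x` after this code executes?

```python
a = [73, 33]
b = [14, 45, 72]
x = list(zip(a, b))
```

list(zip()) returns a list of tuples

list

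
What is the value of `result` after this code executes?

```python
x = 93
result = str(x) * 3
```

x = 93; result = '939393'

'939393'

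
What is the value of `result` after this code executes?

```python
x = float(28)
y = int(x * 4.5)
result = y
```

x = 28.0; y = 126; result = 126

126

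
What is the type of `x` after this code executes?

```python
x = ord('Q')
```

ord() returns int (code point)

int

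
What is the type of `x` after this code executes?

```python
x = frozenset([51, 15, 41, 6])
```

frozenset() returns frozenset

frozenset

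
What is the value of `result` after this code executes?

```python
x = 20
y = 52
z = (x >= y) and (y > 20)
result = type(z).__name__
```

x is int; y is int; z is bool; result = 'bool'

'bool'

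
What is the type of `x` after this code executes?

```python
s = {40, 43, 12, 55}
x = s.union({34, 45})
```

set.union() returns a new set

set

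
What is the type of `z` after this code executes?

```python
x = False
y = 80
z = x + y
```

bool + int = int (bool is subclass of int)

int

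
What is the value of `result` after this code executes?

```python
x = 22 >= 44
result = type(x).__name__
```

x is bool; result = 'bool'

'bool'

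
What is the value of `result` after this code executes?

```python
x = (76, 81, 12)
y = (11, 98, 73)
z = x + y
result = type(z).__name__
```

x is tuple; y is tuple; z is tuple; result = 'tuple'

'tuple'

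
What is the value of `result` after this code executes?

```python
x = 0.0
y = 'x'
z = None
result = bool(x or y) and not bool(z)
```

x = 0.0; y = 'x'; z = None; result = True

True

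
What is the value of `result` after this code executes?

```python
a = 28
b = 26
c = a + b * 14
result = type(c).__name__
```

a is int; b is int; c is int; result = 'int'

'int'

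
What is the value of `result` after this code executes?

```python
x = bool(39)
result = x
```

x = True; result = True

True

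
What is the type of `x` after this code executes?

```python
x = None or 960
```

'or' with None returns the other truthy value

int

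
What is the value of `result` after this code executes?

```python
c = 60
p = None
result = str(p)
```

c = 60; p = None; result = 'None'

'None'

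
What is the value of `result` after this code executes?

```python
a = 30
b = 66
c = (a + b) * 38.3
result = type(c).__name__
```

a is int; b is int; c is float; result = 'float'

'float'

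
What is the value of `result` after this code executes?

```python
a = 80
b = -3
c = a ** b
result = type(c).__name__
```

a is int; b is int; c is float; result = 'float'

'float'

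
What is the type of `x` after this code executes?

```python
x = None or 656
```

'or' with None returns the other truthy value

int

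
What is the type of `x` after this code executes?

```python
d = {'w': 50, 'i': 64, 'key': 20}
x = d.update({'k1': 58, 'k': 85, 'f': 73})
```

dict.update() returns None

NoneType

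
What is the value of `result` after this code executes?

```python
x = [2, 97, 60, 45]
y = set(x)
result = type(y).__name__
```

x is list; y is set; result = 'set'

'set'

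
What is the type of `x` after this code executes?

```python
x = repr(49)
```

repr() returns str

str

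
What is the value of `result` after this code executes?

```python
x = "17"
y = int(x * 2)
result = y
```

x = '17'; y = 1717; result = 1717

1717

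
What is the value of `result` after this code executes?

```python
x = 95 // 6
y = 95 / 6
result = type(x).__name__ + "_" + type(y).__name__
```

x is int; y is float; result = 'int_float'

'int_float'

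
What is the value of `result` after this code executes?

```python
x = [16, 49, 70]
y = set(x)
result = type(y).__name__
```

x is list; y is set; result = 'set'

'set'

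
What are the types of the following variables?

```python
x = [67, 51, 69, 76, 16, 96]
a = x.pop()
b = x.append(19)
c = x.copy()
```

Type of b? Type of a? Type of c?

append() returns None; pop() returns element; copy() returns list

NoneType, int, list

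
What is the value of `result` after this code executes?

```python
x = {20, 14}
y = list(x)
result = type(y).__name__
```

x is set; y is list; result = 'list'

'list'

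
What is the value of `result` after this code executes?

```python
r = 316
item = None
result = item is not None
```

r = 316; item = None; result = False

False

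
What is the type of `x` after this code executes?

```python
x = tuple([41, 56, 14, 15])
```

tuple() constructor returns tuple

tuple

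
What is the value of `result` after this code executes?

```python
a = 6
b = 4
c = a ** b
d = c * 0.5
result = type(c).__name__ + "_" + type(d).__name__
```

a is int; b is int; c is int; d is float; result = 'int_float'

'int_float'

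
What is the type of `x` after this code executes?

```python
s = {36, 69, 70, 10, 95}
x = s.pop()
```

Popping from set[int] returns int

int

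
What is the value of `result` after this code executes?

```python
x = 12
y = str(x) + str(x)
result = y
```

x = 12; y = '1212'; result = '1212'

'1212'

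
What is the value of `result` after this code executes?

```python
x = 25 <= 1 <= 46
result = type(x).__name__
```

x is bool; result = 'bool'

'bool'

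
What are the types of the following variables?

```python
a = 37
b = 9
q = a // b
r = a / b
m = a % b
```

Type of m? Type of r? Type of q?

% of ints returns int; / returns float; // returns int

int, float, int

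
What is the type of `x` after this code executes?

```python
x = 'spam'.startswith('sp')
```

str.startswith() returns bool

bool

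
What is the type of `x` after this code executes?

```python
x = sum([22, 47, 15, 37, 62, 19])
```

sum() of ints returns int

int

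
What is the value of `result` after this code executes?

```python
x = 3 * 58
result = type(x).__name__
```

x is int; result = 'int'

'int'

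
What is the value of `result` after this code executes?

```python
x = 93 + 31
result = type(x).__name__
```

x is int; result = 'int'

'int'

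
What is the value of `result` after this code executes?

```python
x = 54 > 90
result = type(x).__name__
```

x is bool; result = 'bool'

'bool'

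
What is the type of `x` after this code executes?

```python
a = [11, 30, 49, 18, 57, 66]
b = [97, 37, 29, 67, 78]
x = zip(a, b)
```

zip() returns a zip object

zip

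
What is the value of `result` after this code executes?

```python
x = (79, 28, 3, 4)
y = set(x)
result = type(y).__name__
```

x is tuple; y is set; result = 'set'

'set'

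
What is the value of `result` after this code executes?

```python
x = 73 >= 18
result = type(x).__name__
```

x is bool; result = 'bool'

'bool'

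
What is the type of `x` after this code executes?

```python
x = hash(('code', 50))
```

hash() returns int

int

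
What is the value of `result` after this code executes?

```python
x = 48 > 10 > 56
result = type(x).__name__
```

x is bool; result = 'bool'

'bool'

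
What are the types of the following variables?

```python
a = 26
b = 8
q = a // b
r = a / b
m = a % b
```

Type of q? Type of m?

// returns int; % of ints returns int

int, int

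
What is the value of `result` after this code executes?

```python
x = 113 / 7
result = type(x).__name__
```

x is float; result = 'float'

'float'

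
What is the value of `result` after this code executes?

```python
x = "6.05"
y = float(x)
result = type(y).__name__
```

x is str; y is float; result = 'float'

'float'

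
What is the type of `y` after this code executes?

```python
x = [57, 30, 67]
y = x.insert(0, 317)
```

list.insert() returns None

NoneType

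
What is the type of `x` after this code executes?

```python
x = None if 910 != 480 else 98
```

910 != 480 is True, so the if branch is taken

NoneType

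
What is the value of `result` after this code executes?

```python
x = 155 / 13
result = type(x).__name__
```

x is float; result = 'float'

'float'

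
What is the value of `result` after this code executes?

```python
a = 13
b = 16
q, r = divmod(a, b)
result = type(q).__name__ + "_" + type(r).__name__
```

a is int; b is int; q is int; r is int; result = 'int_int'

'int_int'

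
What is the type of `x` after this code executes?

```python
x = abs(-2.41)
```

abs() of float returns float

float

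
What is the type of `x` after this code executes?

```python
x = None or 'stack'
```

'or' with None returns the other truthy value (str)

str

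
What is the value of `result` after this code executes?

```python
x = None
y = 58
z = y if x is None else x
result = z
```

x = None; y = 58; z = 58; result = 58

58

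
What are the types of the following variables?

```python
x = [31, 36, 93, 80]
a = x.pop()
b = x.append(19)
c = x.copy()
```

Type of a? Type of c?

pop() returns element; copy() returns list

int, list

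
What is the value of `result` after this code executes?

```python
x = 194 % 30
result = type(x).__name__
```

x is int; result = 'int'

'int'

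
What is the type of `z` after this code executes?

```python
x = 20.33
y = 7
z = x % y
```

float % int = float

float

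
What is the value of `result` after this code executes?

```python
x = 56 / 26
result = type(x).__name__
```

x is float; result = 'float'

'float'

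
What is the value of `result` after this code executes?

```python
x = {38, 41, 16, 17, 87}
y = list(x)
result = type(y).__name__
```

x is set; y is list; result = 'list'

'list'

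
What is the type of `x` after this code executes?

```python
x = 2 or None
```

'or' returns first truthy value

int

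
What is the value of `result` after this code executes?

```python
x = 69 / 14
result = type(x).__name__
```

x is float; result = 'float'

'float'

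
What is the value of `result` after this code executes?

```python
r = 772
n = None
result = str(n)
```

r = 772; n = None; result = 'None'

'None'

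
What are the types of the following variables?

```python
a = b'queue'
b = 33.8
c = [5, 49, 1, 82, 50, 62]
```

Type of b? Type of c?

b is assigned a number with a decimal point, so it is a float; c is assigned a list literal (square brackets)

float, list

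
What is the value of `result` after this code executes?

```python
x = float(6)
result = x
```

x = 6.0; result = 6.0

6.0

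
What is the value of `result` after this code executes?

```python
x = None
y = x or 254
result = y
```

x = None; y = 254; result = 254

254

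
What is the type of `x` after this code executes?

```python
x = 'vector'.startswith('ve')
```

str.startswith() returns bool

bool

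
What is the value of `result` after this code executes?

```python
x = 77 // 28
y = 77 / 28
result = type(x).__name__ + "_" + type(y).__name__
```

x is int; y is float; result = 'int_float'

'int_float'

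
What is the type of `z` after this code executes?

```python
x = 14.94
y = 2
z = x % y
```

float % int = float

float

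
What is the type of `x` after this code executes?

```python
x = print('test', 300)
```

print() returns None

NoneType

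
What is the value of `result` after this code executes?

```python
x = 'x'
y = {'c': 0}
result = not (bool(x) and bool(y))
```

x = 'x'; y = {'c': 0}; result = False

False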